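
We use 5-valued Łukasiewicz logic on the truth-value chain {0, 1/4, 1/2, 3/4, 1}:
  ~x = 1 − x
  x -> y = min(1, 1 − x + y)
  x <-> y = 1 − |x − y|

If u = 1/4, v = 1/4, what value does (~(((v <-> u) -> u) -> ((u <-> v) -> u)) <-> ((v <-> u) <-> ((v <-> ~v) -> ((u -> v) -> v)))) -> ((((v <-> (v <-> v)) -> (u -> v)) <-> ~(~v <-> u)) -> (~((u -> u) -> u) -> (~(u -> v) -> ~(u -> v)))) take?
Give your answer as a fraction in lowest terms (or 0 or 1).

1

v <-> u = 1/4 <-> 1/4 = 1
(v <-> u) -> u = 1 -> 1/4 = 1/4
u <-> v = 1/4 <-> 1/4 = 1
(u <-> v) -> u = 1 -> 1/4 = 1/4
((v <-> u) -> u) -> ((u <-> v) -> u) = 1/4 -> 1/4 = 1
~(((v <-> u) -> u) -> ((u <-> v) -> u)) = ~1 = 0
v <-> u = 1/4 <-> 1/4 = 1
~v = ~1/4 = 3/4
v <-> ~v = 1/4 <-> 3/4 = 1/2
u -> v = 1/4 -> 1/4 = 1
(u -> v) -> v = 1 -> 1/4 = 1/4
(v <-> ~v) -> ((u -> v) -> v) = 1/2 -> 1/4 = 3/4
(v <-> u) <-> ((v <-> ~v) -> ((u -> v) -> v)) = 1 <-> 3/4 = 3/4
~(((v <-> u) -> u) -> ((u <-> v) -> u)) <-> ((v <-> u) <-> ((v <-> ~v) -> ((u -> v) -> v))) = 0 <-> 3/4 = 1/4
v <-> v = 1/4 <-> 1/4 = 1
v <-> (v <-> v) = 1/4 <-> 1 = 1/4
u -> v = 1/4 -> 1/4 = 1
(v <-> (v <-> v)) -> (u -> v) = 1/4 -> 1 = 1
~v = ~1/4 = 3/4
~v <-> u = 3/4 <-> 1/4 = 1/2
~(~v <-> u) = ~1/2 = 1/2
((v <-> (v <-> v)) -> (u -> v)) <-> ~(~v <-> u) = 1 <-> 1/2 = 1/2
u -> u = 1/4 -> 1/4 = 1
(u -> u) -> u = 1 -> 1/4 = 1/4
~((u -> u) -> u) = ~1/4 = 3/4
u -> v = 1/4 -> 1/4 = 1
~(u -> v) = ~1 = 0
u -> v = 1/4 -> 1/4 = 1
~(u -> v) = ~1 = 0
~(u -> v) -> ~(u -> v) = 0 -> 0 = 1
~((u -> u) -> u) -> (~(u -> v) -> ~(u -> v)) = 3/4 -> 1 = 1
(((v <-> (v <-> v)) -> (u -> v)) <-> ~(~v <-> u)) -> (~((u -> u) -> u) -> (~(u -> v) -> ~(u -> v))) = 1/2 -> 1 = 1
(~(((v <-> u) -> u) -> ((u <-> v) -> u)) <-> ((v <-> u) <-> ((v <-> ~v) -> ((u -> v) -> v)))) -> ((((v <-> (v <-> v)) -> (u -> v)) <-> ~(~v <-> u)) -> (~((u -> u) -> u) -> (~(u -> v) -> ~(u -> v)))) = 1/4 -> 1 = 1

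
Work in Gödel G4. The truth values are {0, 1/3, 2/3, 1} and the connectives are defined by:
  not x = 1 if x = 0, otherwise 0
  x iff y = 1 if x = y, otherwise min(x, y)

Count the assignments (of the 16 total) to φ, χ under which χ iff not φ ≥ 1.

φ = 0, χ = 0 ↦ 0  <
φ = 0, χ = 1/3 ↦ 1/3  <
φ = 0, χ = 2/3 ↦ 2/3  <
φ = 0, χ = 1 ↦ 1  ≥
φ = 1/3, χ = 0 ↦ 1  ≥
φ = 1/3, χ = 1/3 ↦ 0  <
φ = 1/3, χ = 2/3 ↦ 0  <
φ = 1/3, χ = 1 ↦ 0  <
φ = 2/3, χ = 0 ↦ 1  ≥
φ = 2/3, χ = 1/3 ↦ 0  <
φ = 2/3, χ = 2/3 ↦ 0  <
φ = 2/3, χ = 1 ↦ 0  <
φ = 1, χ = 0 ↦ 1  ≥
φ = 1, χ = 1/3 ↦ 0  <
φ = 1, χ = 2/3 ↦ 0  <
φ = 1, χ = 1 ↦ 0  <
So 4 of the 16 assignments meet the threshold.

4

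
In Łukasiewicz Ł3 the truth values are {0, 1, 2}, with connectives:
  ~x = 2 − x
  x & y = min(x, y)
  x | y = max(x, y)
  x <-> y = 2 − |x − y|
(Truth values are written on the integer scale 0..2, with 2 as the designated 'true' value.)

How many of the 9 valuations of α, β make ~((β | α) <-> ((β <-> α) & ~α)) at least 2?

α = 0, β = 0 ↦ 2  ≥
α = 0, β = 1 ↦ 0  <
α = 0, β = 2 ↦ 2  ≥
α = 1, β = 0 ↦ 0  <
α = 1, β = 1 ↦ 0  <
α = 1, β = 2 ↦ 1  <
α = 2, β = 0 ↦ 2  ≥
α = 2, β = 1 ↦ 2  ≥
α = 2, β = 2 ↦ 2  ≥
So 5 of the 9 assignments meet the threshold.

5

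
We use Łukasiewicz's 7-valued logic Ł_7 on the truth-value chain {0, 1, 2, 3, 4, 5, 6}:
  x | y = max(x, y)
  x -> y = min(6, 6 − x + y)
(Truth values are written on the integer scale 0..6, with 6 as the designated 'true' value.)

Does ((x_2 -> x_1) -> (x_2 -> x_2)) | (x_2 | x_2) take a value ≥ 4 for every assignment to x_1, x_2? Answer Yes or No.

Yes

At x_1 = 0, x_2 = 1, for instance:
x_2 -> x_1 = 1 -> 0 = 5
x_2 -> x_2 = 1 -> 1 = 6
(x_2 -> x_1) -> (x_2 -> x_2) = 5 -> 6 = 6
x_2 | x_2 = 1 | 1 = 1
((x_2 -> x_1) -> (x_2 -> x_2)) | (x_2 | x_2) = 6 | 1 = 6
and checking the remaining 48 assignments likewise gives ≥ 4 in every case.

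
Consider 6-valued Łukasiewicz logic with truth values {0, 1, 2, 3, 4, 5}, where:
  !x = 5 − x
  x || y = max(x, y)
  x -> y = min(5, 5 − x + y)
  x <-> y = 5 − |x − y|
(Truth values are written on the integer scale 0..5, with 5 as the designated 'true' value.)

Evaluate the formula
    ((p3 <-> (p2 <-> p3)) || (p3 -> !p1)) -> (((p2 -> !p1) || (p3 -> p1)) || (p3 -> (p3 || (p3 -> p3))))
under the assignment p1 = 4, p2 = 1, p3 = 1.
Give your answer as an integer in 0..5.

p2 <-> p3 = 1 <-> 1 = 5
p3 <-> (p2 <-> p3) = 1 <-> 5 = 1
!p1 = !4 = 1
p3 -> !p1 = 1 -> 1 = 5
(p3 <-> (p2 <-> p3)) || (p3 -> !p1) = 1 || 5 = 5
!p1 = !4 = 1
p2 -> !p1 = 1 -> 1 = 5
p3 -> p1 = 1 -> 4 = 5
(p2 -> !p1) || (p3 -> p1) = 5 || 5 = 5
p3 -> p3 = 1 -> 1 = 5
p3 || (p3 -> p3) = 1 || 5 = 5
p3 -> (p3 || (p3 -> p3)) = 1 -> 5 = 5
((p2 -> !p1) || (p3 -> p1)) || (p3 -> (p3 || (p3 -> p3))) = 5 || 5 = 5
((p3 <-> (p2 <-> p3)) || (p3 -> !p1)) -> (((p2 -> !p1) || (p3 -> p1)) || (p3 -> (p3 || (p3 -> p3)))) = 5 -> 5 = 5

5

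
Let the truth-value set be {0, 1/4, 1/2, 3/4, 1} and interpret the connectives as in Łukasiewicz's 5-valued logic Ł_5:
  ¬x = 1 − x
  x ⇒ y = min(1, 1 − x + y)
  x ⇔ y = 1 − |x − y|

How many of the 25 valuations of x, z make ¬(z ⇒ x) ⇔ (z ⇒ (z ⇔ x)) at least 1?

1

value 1: 1 assignment (counts)
value 3/4: 2 assignments
value 1/2: 3 assignments
value 1/4: 3 assignments
value 0: 16 assignments
So 1 of the 25 assignments meets the threshold.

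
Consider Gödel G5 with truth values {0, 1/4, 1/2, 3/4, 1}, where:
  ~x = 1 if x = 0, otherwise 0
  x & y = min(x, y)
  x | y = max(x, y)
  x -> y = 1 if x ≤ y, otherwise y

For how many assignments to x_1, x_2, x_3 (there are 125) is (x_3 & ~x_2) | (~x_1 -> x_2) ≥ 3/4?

value 1: 106 assignments (counts)
value 3/4: 6 assignments (counts)
value 1/2: 6 assignments
value 1/4: 6 assignments
value 0: 1 assignment
So 112 of the 125 assignments meet the threshold.

112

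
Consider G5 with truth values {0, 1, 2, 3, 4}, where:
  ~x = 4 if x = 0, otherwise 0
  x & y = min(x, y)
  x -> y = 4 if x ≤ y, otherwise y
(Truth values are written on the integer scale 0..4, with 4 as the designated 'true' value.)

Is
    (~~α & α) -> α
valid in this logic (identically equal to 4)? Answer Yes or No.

α = 0 ↦ 4
α = 1 ↦ 4
α = 2 ↦ 4
α = 3 ↦ 4
α = 4 ↦ 4
Every assignment gives a value ≥ 4.

Yes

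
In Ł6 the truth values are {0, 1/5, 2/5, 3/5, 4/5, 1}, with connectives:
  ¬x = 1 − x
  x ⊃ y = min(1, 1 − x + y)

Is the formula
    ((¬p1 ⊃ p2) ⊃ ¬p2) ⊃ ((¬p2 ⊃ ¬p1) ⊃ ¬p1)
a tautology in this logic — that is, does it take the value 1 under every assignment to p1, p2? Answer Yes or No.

No

Counterexample: take p1 = 1/5, p2 = 1/5.
¬p1 = ¬1/5 = 4/5
¬p1 ⊃ p2 = 4/5 ⊃ 1/5 = 2/5
¬p2 = ¬1/5 = 4/5
(¬p1 ⊃ p2) ⊃ ¬p2 = 2/5 ⊃ 4/5 = 1
¬p2 = ¬1/5 = 4/5
¬p1 = ¬1/5 = 4/5
¬p2 ⊃ ¬p1 = 4/5 ⊃ 4/5 = 1
¬p1 = ¬1/5 = 4/5
(¬p2 ⊃ ¬p1) ⊃ ¬p1 = 1 ⊃ 4/5 = 4/5
((¬p1 ⊃ p2) ⊃ ¬p2) ⊃ ((¬p2 ⊃ ¬p1) ⊃ ¬p1) = 1 ⊃ 4/5 = 4/5
This gives 4/5 ≠ 1.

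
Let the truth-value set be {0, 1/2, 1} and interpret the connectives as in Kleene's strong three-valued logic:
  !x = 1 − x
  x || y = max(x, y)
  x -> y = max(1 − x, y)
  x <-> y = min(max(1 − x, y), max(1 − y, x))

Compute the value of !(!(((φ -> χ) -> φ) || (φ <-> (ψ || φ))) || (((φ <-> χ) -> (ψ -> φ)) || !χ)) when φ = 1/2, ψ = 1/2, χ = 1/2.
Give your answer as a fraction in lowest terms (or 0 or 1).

φ -> χ = 1/2 -> 1/2 = 1/2
(φ -> χ) -> φ = 1/2 -> 1/2 = 1/2
ψ || φ = 1/2 || 1/2 = 1/2
φ <-> (ψ || φ) = 1/2 <-> 1/2 = 1/2
((φ -> χ) -> φ) || (φ <-> (ψ || φ)) = 1/2 || 1/2 = 1/2
!(((φ -> χ) -> φ) || (φ <-> (ψ || φ))) = !1/2 = 1/2
φ <-> χ = 1/2 <-> 1/2 = 1/2
ψ -> φ = 1/2 -> 1/2 = 1/2
(φ <-> χ) -> (ψ -> φ) = 1/2 -> 1/2 = 1/2
!χ = !1/2 = 1/2
((φ <-> χ) -> (ψ -> φ)) || !χ = 1/2 || 1/2 = 1/2
!(((φ -> χ) -> φ) || (φ <-> (ψ || φ))) || (((φ <-> χ) -> (ψ -> φ)) || !χ) = 1/2 || 1/2 = 1/2
!(!(((φ -> χ) -> φ) || (φ <-> (ψ || φ))) || (((φ <-> χ) -> (ψ -> φ)) || !χ)) = !1/2 = 1/2

1/2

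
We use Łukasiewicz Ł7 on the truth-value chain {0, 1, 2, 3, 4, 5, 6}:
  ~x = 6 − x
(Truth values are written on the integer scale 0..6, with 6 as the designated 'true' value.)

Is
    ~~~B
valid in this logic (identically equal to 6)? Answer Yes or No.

No

Counterexample: take B = 1.
~B = ~1 = 5
~~B = ~5 = 1
~~~B = ~1 = 5
This gives 5 ≠ 6.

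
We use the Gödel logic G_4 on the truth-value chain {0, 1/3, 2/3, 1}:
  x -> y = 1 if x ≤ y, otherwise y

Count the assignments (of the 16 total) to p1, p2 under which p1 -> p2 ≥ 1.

10

p1 = 0, p2 = 0 ↦ 1  ≥
p1 = 0, p2 = 1/3 ↦ 1  ≥
p1 = 0, p2 = 2/3 ↦ 1  ≥
p1 = 0, p2 = 1 ↦ 1  ≥
p1 = 1/3, p2 = 0 ↦ 0  <
p1 = 1/3, p2 = 1/3 ↦ 1  ≥
p1 = 1/3, p2 = 2/3 ↦ 1  ≥
p1 = 1/3, p2 = 1 ↦ 1  ≥
p1 = 2/3, p2 = 0 ↦ 0  <
p1 = 2/3, p2 = 1/3 ↦ 1/3  <
p1 = 2/3, p2 = 2/3 ↦ 1  ≥
p1 = 2/3, p2 = 1 ↦ 1  ≥
p1 = 1, p2 = 0 ↦ 0  <
p1 = 1, p2 = 1/3 ↦ 1/3  <
p1 = 1, p2 = 2/3 ↦ 2/3  <
p1 = 1, p2 = 1 ↦ 1  ≥
So 10 of the 16 assignments meet the threshold.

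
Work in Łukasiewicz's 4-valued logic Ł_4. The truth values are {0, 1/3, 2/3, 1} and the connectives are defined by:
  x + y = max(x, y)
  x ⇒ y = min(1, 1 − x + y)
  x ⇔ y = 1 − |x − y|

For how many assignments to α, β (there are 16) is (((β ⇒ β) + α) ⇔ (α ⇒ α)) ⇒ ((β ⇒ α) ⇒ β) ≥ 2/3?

α = 0, β = 0 ↦ 0  <
α = 0, β = 1/3 ↦ 2/3  ≥
α = 0, β = 2/3 ↦ 1  ≥
α = 0, β = 1 ↦ 1  ≥
α = 1/3, β = 0 ↦ 0  <
α = 1/3, β = 1/3 ↦ 1/3  <
α = 1/3, β = 2/3 ↦ 1  ≥
α = 1/3, β = 1 ↦ 1  ≥
α = 2/3, β = 0 ↦ 0  <
α = 2/3, β = 1/3 ↦ 1/3  <
α = 2/3, β = 2/3 ↦ 2/3  ≥
α = 2/3, β = 1 ↦ 1  ≥
α = 1, β = 0 ↦ 0  <
α = 1, β = 1/3 ↦ 1/3  <
α = 1, β = 2/3 ↦ 2/3  ≥
α = 1, β = 1 ↦ 1  ≥
So 9 of the 16 assignments meet the threshold.

9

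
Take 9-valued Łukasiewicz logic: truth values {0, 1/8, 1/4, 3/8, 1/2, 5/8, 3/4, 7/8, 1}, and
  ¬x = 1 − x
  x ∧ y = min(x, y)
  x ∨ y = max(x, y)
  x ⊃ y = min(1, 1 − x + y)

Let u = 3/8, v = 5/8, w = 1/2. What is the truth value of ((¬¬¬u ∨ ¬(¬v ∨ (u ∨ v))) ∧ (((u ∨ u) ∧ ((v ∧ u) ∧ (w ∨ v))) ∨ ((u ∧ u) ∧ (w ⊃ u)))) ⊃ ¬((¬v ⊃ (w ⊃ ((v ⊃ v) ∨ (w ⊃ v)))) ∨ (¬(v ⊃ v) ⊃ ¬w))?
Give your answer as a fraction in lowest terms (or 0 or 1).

5/8

¬u = ¬3/8 = 5/8
¬¬u = ¬5/8 = 3/8
¬¬¬u = ¬3/8 = 5/8
¬v = ¬5/8 = 3/8
u ∨ v = 3/8 ∨ 5/8 = 5/8
¬v ∨ (u ∨ v) = 3/8 ∨ 5/8 = 5/8
¬(¬v ∨ (u ∨ v)) = ¬5/8 = 3/8
¬¬¬u ∨ ¬(¬v ∨ (u ∨ v)) = 5/8 ∨ 3/8 = 5/8
u ∨ u = 3/8 ∨ 3/8 = 3/8
v ∧ u = 5/8 ∧ 3/8 = 3/8
w ∨ v = 1/2 ∨ 5/8 = 5/8
(v ∧ u) ∧ (w ∨ v) = 3/8 ∧ 5/8 = 3/8
(u ∨ u) ∧ ((v ∧ u) ∧ (w ∨ v)) = 3/8 ∧ 3/8 = 3/8
u ∧ u = 3/8 ∧ 3/8 = 3/8
w ⊃ u = 1/2 ⊃ 3/8 = 7/8
(u ∧ u) ∧ (w ⊃ u) = 3/8 ∧ 7/8 = 3/8
((u ∨ u) ∧ ((v ∧ u) ∧ (w ∨ v))) ∨ ((u ∧ u) ∧ (w ⊃ u)) = 3/8 ∨ 3/8 = 3/8
(¬¬¬u ∨ ¬(¬v ∨ (u ∨ v))) ∧ (((u ∨ u) ∧ ((v ∧ u) ∧ (w ∨ v))) ∨ ((u ∧ u) ∧ (w ⊃ u))) = 5/8 ∧ 3/8 = 3/8
¬v = ¬5/8 = 3/8
v ⊃ v = 5/8 ⊃ 5/8 = 1
w ⊃ v = 1/2 ⊃ 5/8 = 1
(v ⊃ v) ∨ (w ⊃ v) = 1 ∨ 1 = 1
w ⊃ ((v ⊃ v) ∨ (w ⊃ v)) = 1/2 ⊃ 1 = 1
¬v ⊃ (w ⊃ ((v ⊃ v) ∨ (w ⊃ v))) = 3/8 ⊃ 1 = 1
v ⊃ v = 5/8 ⊃ 5/8 = 1
¬(v ⊃ v) = ¬1 = 0
¬w = ¬1/2 = 1/2
¬(v ⊃ v) ⊃ ¬w = 0 ⊃ 1/2 = 1
(¬v ⊃ (w ⊃ ((v ⊃ v) ∨ (w ⊃ v)))) ∨ (¬(v ⊃ v) ⊃ ¬w) = 1 ∨ 1 = 1
¬((¬v ⊃ (w ⊃ ((v ⊃ v) ∨ (w ⊃ v)))) ∨ (¬(v ⊃ v) ⊃ ¬w)) = ¬1 = 0
((¬¬¬u ∨ ¬(¬v ∨ (u ∨ v))) ∧ (((u ∨ u) ∧ ((v ∧ u) ∧ (w ∨ v))) ∨ ((u ∧ u) ∧ (w ⊃ u)))) ⊃ ¬((¬v ⊃ (w ⊃ ((v ⊃ v) ∨ (w ⊃ v)))) ∨ (¬(v ⊃ v) ⊃ ¬w)) = 3/8 ⊃ 0 = 5/8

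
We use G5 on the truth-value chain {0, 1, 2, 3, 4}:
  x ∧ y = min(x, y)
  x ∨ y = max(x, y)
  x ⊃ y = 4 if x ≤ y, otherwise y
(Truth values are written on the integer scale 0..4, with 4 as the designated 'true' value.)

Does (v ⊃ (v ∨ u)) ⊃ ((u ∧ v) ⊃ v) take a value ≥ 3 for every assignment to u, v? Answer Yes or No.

Yes

At u = 1, v = 2, for instance:
v ∨ u = 2 ∨ 1 = 2
v ⊃ (v ∨ u) = 2 ⊃ 2 = 4
u ∧ v = 1 ∧ 2 = 1
(u ∧ v) ⊃ v = 1 ⊃ 2 = 4
(v ⊃ (v ∨ u)) ⊃ ((u ∧ v) ⊃ v) = 4 ⊃ 4 = 4
and checking the remaining 24 assignments likewise gives ≥ 3 in every case.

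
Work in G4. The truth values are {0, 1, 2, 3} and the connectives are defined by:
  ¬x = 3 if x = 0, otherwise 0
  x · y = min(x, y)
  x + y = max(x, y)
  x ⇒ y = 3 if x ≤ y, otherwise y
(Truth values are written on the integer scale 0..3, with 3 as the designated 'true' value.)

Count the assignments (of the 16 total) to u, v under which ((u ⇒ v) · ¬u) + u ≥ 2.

u = 0, v = 0 ↦ 3  ≥
u = 0, v = 1 ↦ 3  ≥
u = 0, v = 2 ↦ 3  ≥
u = 0, v = 3 ↦ 3  ≥
u = 1, v = 0 ↦ 1  <
u = 1, v = 1 ↦ 1  <
u = 1, v = 2 ↦ 1  <
u = 1, v = 3 ↦ 1  <
u = 2, v = 0 ↦ 2  ≥
u = 2, v = 1 ↦ 2  ≥
u = 2, v = 2 ↦ 2  ≥
u = 2, v = 3 ↦ 2  ≥
u = 3, v = 0 ↦ 3  ≥
u = 3, v = 1 ↦ 3  ≥
u = 3, v = 2 ↦ 3  ≥
u = 3, v = 3 ↦ 3  ≥
So 12 of the 16 assignments meet the threshold.

12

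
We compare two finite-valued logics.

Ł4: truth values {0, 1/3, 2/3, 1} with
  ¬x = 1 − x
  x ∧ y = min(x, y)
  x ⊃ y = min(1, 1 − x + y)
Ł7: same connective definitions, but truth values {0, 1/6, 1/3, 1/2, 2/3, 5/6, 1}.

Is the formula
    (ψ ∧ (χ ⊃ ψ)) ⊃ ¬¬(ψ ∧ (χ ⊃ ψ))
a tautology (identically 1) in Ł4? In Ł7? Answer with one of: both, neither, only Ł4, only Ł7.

both

In Ł4: every assignment gives 1 — tautology.
In Ł7: every assignment gives 1 — tautology.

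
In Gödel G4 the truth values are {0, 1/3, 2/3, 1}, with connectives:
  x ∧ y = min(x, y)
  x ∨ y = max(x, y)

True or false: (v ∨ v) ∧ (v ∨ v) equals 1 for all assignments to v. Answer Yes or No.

Counterexample: take v = 0.
v ∨ v = 0 ∨ 0 = 0
(v ∨ v) ∧ (v ∨ v) = 0 ∧ 0 = 0
This gives 0 ≠ 1.

No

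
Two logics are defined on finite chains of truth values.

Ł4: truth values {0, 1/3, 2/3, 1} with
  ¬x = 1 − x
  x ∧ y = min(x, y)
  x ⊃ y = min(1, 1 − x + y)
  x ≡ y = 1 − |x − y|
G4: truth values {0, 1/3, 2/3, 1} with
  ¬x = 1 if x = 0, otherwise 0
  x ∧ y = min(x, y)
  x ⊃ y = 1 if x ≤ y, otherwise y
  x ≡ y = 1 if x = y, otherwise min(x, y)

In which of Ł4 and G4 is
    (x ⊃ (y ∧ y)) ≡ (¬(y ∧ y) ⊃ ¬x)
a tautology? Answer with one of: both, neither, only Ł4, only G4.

In Ł4: every assignment gives 1 — tautology.
In G4: at x = 2/3, y = 1/3 the value is 1/3 — not a tautology.

only Ł4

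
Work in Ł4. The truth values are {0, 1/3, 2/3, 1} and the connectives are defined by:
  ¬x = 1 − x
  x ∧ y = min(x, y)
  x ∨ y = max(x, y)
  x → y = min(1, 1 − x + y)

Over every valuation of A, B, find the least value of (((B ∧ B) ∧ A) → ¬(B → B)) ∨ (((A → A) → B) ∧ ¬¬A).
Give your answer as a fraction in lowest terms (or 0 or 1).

2/3

Take A = 1/3, B = 1/3:
B ∧ B = 1/3 ∧ 1/3 = 1/3
(B ∧ B) ∧ A = 1/3 ∧ 1/3 = 1/3
B → B = 1/3 → 1/3 = 1
¬(B → B) = ¬1 = 0
((B ∧ B) ∧ A) → ¬(B → B) = 1/3 → 0 = 2/3
A → A = 1/3 → 1/3 = 1
(A → A) → B = 1 → 1/3 = 1/3
¬A = ¬1/3 = 2/3
¬¬A = ¬2/3 = 1/3
((A → A) → B) ∧ ¬¬A = 1/3 ∧ 1/3 = 1/3
(((B ∧ B) ∧ A) → ¬(B → B)) ∨ (((A → A) → B) ∧ ¬¬A) = 2/3 ∨ 1/3 = 2/3
No assignment yields a value below 2/3, so this is the minimum.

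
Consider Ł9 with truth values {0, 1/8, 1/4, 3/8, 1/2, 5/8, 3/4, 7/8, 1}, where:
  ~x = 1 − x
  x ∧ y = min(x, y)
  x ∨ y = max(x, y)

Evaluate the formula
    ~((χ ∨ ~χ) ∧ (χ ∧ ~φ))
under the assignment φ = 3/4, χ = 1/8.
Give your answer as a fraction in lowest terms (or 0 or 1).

~χ = ~1/8 = 7/8
χ ∨ ~χ = 1/8 ∨ 7/8 = 7/8
~φ = ~3/4 = 1/4
χ ∧ ~φ = 1/8 ∧ 1/4 = 1/8
(χ ∨ ~χ) ∧ (χ ∧ ~φ) = 7/8 ∧ 1/8 = 1/8
~((χ ∨ ~χ) ∧ (χ ∧ ~φ)) = ~1/8 = 7/8

7/8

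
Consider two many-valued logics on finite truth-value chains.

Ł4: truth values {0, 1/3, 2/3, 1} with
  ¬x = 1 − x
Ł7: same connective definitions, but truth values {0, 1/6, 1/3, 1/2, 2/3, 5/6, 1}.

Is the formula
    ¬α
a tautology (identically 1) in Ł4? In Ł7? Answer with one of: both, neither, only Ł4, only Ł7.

In Ł4: at α = 1/3 the value is 2/3 — not a tautology.
In Ł7: at α = 1/6 the value is 5/6 — not a tautology.

neither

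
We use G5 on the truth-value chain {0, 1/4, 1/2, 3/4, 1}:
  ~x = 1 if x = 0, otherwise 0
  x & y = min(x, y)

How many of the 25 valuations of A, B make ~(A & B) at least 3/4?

9

value 1: 9 assignments (counts)
value 0: 16 assignments
So 9 of the 25 assignments meet the threshold.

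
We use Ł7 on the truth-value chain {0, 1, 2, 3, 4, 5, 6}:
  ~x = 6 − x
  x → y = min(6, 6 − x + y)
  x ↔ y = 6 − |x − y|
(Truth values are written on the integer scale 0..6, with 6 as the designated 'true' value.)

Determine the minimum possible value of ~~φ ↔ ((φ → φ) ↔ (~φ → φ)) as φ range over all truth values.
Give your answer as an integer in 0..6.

Take φ = 3:
~φ = ~3 = 3
~~φ = ~3 = 3
φ → φ = 3 → 3 = 6
~φ = ~3 = 3
~φ → φ = 3 → 3 = 6
(φ → φ) ↔ (~φ → φ) = 6 ↔ 6 = 6
~~φ ↔ ((φ → φ) ↔ (~φ → φ)) = 3 ↔ 6 = 3
No assignment yields a value below 3, so this is the minimum.

3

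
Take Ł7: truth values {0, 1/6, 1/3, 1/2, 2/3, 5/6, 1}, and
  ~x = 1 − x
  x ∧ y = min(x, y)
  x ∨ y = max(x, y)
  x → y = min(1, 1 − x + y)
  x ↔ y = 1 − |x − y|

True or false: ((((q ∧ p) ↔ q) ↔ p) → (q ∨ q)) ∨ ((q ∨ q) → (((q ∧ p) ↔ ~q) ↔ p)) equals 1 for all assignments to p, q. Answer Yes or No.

Counterexample: take p = 1, q = 5/6.
q ∧ p = 5/6 ∧ 1 = 5/6
(q ∧ p) ↔ q = 5/6 ↔ 5/6 = 1
((q ∧ p) ↔ q) ↔ p = 1 ↔ 1 = 1
q ∨ q = 5/6 ∨ 5/6 = 5/6
(((q ∧ p) ↔ q) ↔ p) → (q ∨ q) = 1 → 5/6 = 5/6
q ∨ q = 5/6 ∨ 5/6 = 5/6
q ∧ p = 5/6 ∧ 1 = 5/6
~q = ~5/6 = 1/6
(q ∧ p) ↔ ~q = 5/6 ↔ 1/6 = 1/3
((q ∧ p) ↔ ~q) ↔ p = 1/3 ↔ 1 = 1/3
(q ∨ q) → (((q ∧ p) ↔ ~q) ↔ p) = 5/6 → 1/3 = 1/2
((((q ∧ p) ↔ q) ↔ p) → (q ∨ q)) ∨ ((q ∨ q) → (((q ∧ p) ↔ ~q) ↔ p)) = 5/6 ∨ 1/2 = 5/6
This gives 5/6 ≠ 1.

No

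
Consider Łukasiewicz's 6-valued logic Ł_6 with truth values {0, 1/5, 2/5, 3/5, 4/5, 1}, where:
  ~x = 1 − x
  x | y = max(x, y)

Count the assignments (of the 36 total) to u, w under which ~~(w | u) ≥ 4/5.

value 1: 11 assignments (counts)
value 4/5: 9 assignments (counts)
value 3/5: 7 assignments
value 2/5: 5 assignments
value 1/5: 3 assignments
value 0: 1 assignment
So 20 of the 36 assignments meet the threshold.

20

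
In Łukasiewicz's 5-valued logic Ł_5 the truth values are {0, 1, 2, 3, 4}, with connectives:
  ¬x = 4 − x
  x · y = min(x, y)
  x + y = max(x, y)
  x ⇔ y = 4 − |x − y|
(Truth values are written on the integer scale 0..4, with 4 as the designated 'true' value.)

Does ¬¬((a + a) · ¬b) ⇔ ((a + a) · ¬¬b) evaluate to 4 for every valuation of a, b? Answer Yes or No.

Counterexample: take a = 1, b = 0.
a + a = 1 + 1 = 1
¬b = ¬0 = 4
(a + a) · ¬b = 1 · 4 = 1
¬((a + a) · ¬b) = ¬1 = 3
¬¬((a + a) · ¬b) = ¬3 = 1
a + a = 1 + 1 = 1
¬b = ¬0 = 4
¬¬b = ¬4 = 0
(a + a) · ¬¬b = 1 · 0 = 0
¬¬((a + a) · ¬b) ⇔ ((a + a) · ¬¬b) = 1 ⇔ 0 = 3
This gives 3 ≠ 4.

No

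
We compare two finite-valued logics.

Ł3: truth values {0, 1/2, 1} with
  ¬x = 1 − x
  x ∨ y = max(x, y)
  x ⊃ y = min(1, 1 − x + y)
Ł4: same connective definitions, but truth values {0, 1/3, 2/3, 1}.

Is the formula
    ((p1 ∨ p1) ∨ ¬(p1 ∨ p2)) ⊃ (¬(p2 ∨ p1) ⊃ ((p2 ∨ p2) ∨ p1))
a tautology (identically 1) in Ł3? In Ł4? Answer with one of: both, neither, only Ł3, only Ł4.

neither

In Ł3: at p1 = 0, p2 = 0 the value is 0 — not a tautology.
In Ł4: at p1 = 0, p2 = 0 the value is 0 — not a tautology.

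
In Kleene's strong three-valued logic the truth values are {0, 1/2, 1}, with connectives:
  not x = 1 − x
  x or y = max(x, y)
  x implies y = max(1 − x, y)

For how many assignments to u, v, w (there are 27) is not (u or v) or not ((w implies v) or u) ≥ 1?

value 1: 3 assignments (counts)
value 1/2: 9 assignments
value 0: 15 assignments
So 3 of the 27 assignments meet the threshold.

3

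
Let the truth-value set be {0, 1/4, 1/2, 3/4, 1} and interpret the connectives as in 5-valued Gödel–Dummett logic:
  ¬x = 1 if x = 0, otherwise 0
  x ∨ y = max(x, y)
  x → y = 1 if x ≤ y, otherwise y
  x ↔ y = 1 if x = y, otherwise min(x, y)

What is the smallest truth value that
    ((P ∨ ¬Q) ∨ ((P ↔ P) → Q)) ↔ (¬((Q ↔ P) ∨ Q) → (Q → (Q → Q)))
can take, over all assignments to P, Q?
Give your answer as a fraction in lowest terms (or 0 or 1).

1/4

Take P = 0, Q = 1/4:
¬Q = ¬1/4 = 0
P ∨ ¬Q = 0 ∨ 0 = 0
P ↔ P = 0 ↔ 0 = 1
(P ↔ P) → Q = 1 → 1/4 = 1/4
(P ∨ ¬Q) ∨ ((P ↔ P) → Q) = 0 ∨ 1/4 = 1/4
Q ↔ P = 1/4 ↔ 0 = 0
(Q ↔ P) ∨ Q = 0 ∨ 1/4 = 1/4
¬((Q ↔ P) ∨ Q) = ¬1/4 = 0
Q → Q = 1/4 → 1/4 = 1
Q → (Q → Q) = 1/4 → 1 = 1
¬((Q ↔ P) ∨ Q) → (Q → (Q → Q)) = 0 → 1 = 1
((P ∨ ¬Q) ∨ ((P ↔ P) → Q)) ↔ (¬((Q ↔ P) ∨ Q) → (Q → (Q → Q))) = 1/4 ↔ 1 = 1/4
No assignment yields a value below 1/4, so this is the minimum.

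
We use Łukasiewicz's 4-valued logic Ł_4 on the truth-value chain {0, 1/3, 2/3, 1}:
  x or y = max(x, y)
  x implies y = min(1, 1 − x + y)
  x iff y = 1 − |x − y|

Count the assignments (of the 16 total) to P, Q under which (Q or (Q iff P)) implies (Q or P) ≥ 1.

P = 0, Q = 0 ↦ 0  <
P = 0, Q = 1/3 ↦ 2/3  <
P = 0, Q = 2/3 ↦ 1  ≥
P = 0, Q = 1 ↦ 1  ≥
P = 1/3, Q = 0 ↦ 2/3  <
P = 1/3, Q = 1/3 ↦ 1/3  <
P = 1/3, Q = 2/3 ↦ 1  ≥
P = 1/3, Q = 1 ↦ 1  ≥
P = 2/3, Q = 0 ↦ 1  ≥
P = 2/3, Q = 1/3 ↦ 1  ≥
P = 2/3, Q = 2/3 ↦ 2/3  <
P = 2/3, Q = 1 ↦ 1  ≥
P = 1, Q = 0 ↦ 1  ≥
P = 1, Q = 1/3 ↦ 1  ≥
P = 1, Q = 2/3 ↦ 1  ≥
P = 1, Q = 1 ↦ 1  ≥
So 11 of the 16 assignments meet the threshold.

11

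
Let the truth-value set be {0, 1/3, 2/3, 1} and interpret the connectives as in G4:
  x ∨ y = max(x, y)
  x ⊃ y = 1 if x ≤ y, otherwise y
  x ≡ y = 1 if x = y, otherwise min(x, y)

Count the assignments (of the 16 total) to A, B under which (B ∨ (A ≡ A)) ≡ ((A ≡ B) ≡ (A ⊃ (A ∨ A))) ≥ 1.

A = 0, B = 0 ↦ 1  ≥
A = 0, B = 1/3 ↦ 0  <
A = 0, B = 2/3 ↦ 0  <
A = 0, B = 1 ↦ 0  <
A = 1/3, B = 0 ↦ 0  <
A = 1/3, B = 1/3 ↦ 1  ≥
A = 1/3, B = 2/3 ↦ 1/3  <
A = 1/3, B = 1 ↦ 1/3  <
A = 2/3, B = 0 ↦ 0  <
A = 2/3, B = 1/3 ↦ 1/3  <
A = 2/3, B = 2/3 ↦ 1  ≥
A = 2/3, B = 1 ↦ 2/3  <
A = 1, B = 0 ↦ 0  <
A = 1, B = 1/3 ↦ 1/3  <
A = 1, B = 2/3 ↦ 2/3  <
A = 1, B = 1 ↦ 1  ≥
So 4 of the 16 assignments meet the threshold.

4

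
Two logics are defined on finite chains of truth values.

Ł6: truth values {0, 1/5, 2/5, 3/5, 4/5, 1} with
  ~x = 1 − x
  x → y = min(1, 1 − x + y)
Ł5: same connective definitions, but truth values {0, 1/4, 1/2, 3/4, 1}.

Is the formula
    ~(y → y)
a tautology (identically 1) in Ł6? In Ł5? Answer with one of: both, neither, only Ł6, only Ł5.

neither

In Ł6: at y = 0 the value is 0 — not a tautology.
In Ł5: at y = 0 the value is 0 — not a tautology.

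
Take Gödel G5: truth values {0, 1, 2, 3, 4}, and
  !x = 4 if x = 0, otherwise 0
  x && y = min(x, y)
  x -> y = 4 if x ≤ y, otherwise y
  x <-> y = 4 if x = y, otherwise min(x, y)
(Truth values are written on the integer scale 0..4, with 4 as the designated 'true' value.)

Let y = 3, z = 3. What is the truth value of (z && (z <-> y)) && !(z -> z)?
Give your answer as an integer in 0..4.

0

z <-> y = 3 <-> 3 = 4
z && (z <-> y) = 3 && 4 = 3
z -> z = 3 -> 3 = 4
!(z -> z) = !4 = 0
(z && (z <-> y)) && !(z -> z) = 3 && 0 = 0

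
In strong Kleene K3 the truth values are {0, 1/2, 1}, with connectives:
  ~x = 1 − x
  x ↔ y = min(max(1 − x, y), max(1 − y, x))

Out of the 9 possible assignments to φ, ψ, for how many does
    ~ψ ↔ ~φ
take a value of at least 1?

φ = 0, ψ = 0 ↦ 1  ≥
φ = 0, ψ = 1/2 ↦ 1/2  <
φ = 0, ψ = 1 ↦ 0  <
φ = 1/2, ψ = 0 ↦ 1/2  <
φ = 1/2, ψ = 1/2 ↦ 1/2  <
φ = 1/2, ψ = 1 ↦ 1/2  <
φ = 1, ψ = 0 ↦ 0  <
φ = 1, ψ = 1/2 ↦ 1/2  <
φ = 1, ψ = 1 ↦ 1  ≥
So 2 of the 9 assignments meet the threshold.

2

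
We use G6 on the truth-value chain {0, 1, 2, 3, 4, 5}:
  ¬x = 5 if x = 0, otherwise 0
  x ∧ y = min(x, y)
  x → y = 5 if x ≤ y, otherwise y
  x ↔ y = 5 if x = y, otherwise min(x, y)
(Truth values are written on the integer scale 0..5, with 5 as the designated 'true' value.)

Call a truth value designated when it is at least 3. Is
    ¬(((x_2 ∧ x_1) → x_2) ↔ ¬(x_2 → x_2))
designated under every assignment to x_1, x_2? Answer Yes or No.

Yes

At x_1 = 0, x_2 = 1, for instance:
x_2 ∧ x_1 = 1 ∧ 0 = 0
(x_2 ∧ x_1) → x_2 = 0 → 1 = 5
x_2 → x_2 = 1 → 1 = 5
¬(x_2 → x_2) = ¬5 = 0
((x_2 ∧ x_1) → x_2) ↔ ¬(x_2 → x_2) = 5 ↔ 0 = 0
¬(((x_2 ∧ x_1) → x_2) ↔ ¬(x_2 → x_2)) = ¬0 = 5
and checking the remaining 35 assignments likewise gives ≥ 3 in every case.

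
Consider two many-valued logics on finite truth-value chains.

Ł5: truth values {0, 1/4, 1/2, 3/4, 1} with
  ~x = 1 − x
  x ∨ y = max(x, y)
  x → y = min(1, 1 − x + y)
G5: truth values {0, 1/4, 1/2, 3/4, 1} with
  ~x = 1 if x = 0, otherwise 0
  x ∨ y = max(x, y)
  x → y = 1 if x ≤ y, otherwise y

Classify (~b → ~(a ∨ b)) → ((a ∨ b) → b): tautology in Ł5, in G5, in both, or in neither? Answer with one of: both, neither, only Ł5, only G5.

only Ł5

In Ł5: every assignment gives 1 — tautology.
In G5: at a = 1/2, b = 1/4 the value is 1/4 — not a tautology.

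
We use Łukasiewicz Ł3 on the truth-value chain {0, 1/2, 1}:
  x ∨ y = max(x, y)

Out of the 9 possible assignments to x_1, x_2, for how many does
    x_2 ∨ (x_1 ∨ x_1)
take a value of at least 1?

x_1 = 0, x_2 = 0 ↦ 0  <
x_1 = 0, x_2 = 1/2 ↦ 1/2  <
x_1 = 0, x_2 = 1 ↦ 1  ≥
x_1 = 1/2, x_2 = 0 ↦ 1/2  <
x_1 = 1/2, x_2 = 1/2 ↦ 1/2  <
x_1 = 1/2, x_2 = 1 ↦ 1  ≥
x_1 = 1, x_2 = 0 ↦ 1  ≥
x_1 = 1, x_2 = 1/2 ↦ 1  ≥
x_1 = 1, x_2 = 1 ↦ 1  ≥
So 5 of the 9 assignments meet the threshold.

5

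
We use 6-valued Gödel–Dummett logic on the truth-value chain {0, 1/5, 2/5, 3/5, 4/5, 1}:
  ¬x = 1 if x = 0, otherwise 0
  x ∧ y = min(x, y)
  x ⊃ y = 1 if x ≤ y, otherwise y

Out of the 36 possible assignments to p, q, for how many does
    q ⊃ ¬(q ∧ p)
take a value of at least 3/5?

11

value 1: 11 assignments (counts)
value 0: 25 assignments
So 11 of the 36 assignments meet the threshold.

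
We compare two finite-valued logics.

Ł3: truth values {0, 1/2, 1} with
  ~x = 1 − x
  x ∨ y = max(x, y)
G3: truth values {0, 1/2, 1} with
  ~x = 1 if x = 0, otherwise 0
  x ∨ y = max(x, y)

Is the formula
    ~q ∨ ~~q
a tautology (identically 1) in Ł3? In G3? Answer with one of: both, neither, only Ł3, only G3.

In Ł3: at q = 1/2 the value is 1/2 — not a tautology.
In G3: every assignment gives 1 — tautology.

only G3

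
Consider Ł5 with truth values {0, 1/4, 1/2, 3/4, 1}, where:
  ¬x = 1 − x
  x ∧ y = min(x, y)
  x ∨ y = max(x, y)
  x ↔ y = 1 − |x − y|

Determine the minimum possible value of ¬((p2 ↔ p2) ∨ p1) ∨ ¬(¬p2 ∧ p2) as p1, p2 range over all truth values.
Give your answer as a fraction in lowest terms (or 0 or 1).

1/2

Take p1 = 0, p2 = 1/2:
p2 ↔ p2 = 1/2 ↔ 1/2 = 1
(p2 ↔ p2) ∨ p1 = 1 ∨ 0 = 1
¬((p2 ↔ p2) ∨ p1) = ¬1 = 0
¬p2 = ¬1/2 = 1/2
¬p2 ∧ p2 = 1/2 ∧ 1/2 = 1/2
¬(¬p2 ∧ p2) = ¬1/2 = 1/2
¬((p2 ↔ p2) ∨ p1) ∨ ¬(¬p2 ∧ p2) = 0 ∨ 1/2 = 1/2
No assignment yields a value below 1/2, so this is the minimum.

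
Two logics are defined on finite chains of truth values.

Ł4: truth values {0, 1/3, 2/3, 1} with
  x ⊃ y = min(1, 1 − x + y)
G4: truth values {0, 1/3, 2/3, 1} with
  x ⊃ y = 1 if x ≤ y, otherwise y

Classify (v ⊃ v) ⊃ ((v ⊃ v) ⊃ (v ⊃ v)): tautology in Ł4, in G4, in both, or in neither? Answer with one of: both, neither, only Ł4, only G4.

both

In Ł4: every assignment gives 1 — tautology.
In G4: every assignment gives 1 — tautology.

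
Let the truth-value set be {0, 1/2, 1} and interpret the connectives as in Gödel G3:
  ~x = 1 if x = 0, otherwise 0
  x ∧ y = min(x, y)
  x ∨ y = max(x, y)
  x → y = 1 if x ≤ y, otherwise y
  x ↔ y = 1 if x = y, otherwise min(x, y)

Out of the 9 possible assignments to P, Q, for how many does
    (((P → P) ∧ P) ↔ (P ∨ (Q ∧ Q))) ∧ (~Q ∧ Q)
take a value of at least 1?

0

P = 0, Q = 0 ↦ 0  <
P = 0, Q = 1/2 ↦ 0  <
P = 0, Q = 1 ↦ 0  <
P = 1/2, Q = 0 ↦ 0  <
P = 1/2, Q = 1/2 ↦ 0  <
P = 1/2, Q = 1 ↦ 0  <
P = 1, Q = 0 ↦ 0  <
P = 1, Q = 1/2 ↦ 0  <
P = 1, Q = 1 ↦ 0  <
So 0 of the 9 assignments meet the threshold.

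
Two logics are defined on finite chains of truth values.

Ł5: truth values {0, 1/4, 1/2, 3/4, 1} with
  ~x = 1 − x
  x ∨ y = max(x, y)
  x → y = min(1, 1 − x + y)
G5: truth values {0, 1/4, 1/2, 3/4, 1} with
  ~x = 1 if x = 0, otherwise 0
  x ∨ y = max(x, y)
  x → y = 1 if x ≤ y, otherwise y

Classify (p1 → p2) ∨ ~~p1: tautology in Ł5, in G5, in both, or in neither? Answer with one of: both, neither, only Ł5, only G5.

only G5

In Ł5: at p1 = 1/4, p2 = 0 the value is 3/4 — not a tautology.
In G5: every assignment gives 1 — tautology.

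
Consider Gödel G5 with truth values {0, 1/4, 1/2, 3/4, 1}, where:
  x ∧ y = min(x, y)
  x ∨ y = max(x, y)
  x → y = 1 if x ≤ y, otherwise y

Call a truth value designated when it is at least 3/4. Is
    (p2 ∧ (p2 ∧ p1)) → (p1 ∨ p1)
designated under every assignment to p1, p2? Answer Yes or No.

At p1 = 3/4, p2 = 1/2, for instance:
p2 ∧ p1 = 1/2 ∧ 3/4 = 1/2
p2 ∧ (p2 ∧ p1) = 1/2 ∧ 1/2 = 1/2
p1 ∨ p1 = 3/4 ∨ 3/4 = 3/4
(p2 ∧ (p2 ∧ p1)) → (p1 ∨ p1) = 1/2 → 3/4 = 1
and checking the remaining 24 assignments likewise gives ≥ 3/4 in every case.

Yes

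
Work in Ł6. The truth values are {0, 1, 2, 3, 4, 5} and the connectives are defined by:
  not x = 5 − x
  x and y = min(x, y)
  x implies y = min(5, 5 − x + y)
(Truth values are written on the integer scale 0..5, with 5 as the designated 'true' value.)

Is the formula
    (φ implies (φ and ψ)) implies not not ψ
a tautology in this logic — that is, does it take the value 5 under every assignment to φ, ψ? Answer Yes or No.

Counterexample: take φ = 0, ψ = 0.
φ and ψ = 0 and 0 = 0
φ implies (φ and ψ) = 0 implies 0 = 5
not ψ = not 0 = 5
not not ψ = not 5 = 0
(φ implies (φ and ψ)) implies not not ψ = 5 implies 0 = 0
This gives 0 ≠ 5.

No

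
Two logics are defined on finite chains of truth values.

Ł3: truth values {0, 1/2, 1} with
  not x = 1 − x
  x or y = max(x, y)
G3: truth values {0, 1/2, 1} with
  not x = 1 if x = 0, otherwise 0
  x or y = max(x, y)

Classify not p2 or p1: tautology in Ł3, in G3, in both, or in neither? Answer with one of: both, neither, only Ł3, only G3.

In Ł3: at p1 = 0, p2 = 1/2 the value is 1/2 — not a tautology.
In G3: at p1 = 0, p2 = 1/2 the value is 0 — not a tautology.

neither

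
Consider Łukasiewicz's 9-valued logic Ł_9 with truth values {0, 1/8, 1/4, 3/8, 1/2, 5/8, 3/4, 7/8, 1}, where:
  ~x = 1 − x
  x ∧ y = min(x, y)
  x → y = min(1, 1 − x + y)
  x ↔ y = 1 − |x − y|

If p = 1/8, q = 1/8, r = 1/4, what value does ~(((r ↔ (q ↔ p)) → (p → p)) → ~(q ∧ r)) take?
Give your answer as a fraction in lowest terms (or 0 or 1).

1/8

q ↔ p = 1/8 ↔ 1/8 = 1
r ↔ (q ↔ p) = 1/4 ↔ 1 = 1/4
p → p = 1/8 → 1/8 = 1
(r ↔ (q ↔ p)) → (p → p) = 1/4 → 1 = 1
q ∧ r = 1/8 ∧ 1/4 = 1/8
~(q ∧ r) = ~1/8 = 7/8
((r ↔ (q ↔ p)) → (p → p)) → ~(q ∧ r) = 1 → 7/8 = 7/8
~(((r ↔ (q ↔ p)) → (p → p)) → ~(q ∧ r)) = ~7/8 = 1/8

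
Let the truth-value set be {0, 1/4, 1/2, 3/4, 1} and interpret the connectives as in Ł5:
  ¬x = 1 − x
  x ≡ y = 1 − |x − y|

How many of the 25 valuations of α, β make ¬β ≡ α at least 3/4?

13

value 1: 5 assignments (counts)
value 3/4: 8 assignments (counts)
value 1/2: 6 assignments
value 1/4: 4 assignments
value 0: 2 assignments
So 13 of the 25 assignments meet the threshold.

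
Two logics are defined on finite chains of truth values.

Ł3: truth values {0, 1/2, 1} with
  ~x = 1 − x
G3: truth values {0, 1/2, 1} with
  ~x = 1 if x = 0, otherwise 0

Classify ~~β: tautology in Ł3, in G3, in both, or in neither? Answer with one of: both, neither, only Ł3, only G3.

In Ł3: at β = 0 the value is 0 — not a tautology.
In G3: at β = 0 the value is 0 — not a tautology.

neither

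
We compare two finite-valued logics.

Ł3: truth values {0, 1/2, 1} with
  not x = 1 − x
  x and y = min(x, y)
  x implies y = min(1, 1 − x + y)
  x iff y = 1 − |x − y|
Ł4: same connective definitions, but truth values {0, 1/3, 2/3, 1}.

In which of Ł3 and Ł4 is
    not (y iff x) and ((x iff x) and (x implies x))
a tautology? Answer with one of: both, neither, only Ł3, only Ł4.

In Ł3: at x = 0, y = 0 the value is 0 — not a tautology.
In Ł4: at x = 0, y = 0 the value is 0 — not a tautology.

neither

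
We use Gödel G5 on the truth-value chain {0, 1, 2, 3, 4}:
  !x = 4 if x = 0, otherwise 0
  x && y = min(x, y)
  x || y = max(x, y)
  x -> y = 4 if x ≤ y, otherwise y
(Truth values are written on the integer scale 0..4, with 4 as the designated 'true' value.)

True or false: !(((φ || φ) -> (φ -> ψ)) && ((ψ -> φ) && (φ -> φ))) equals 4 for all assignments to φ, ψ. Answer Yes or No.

No

Counterexample: take φ = 0, ψ = 0.
φ || φ = 0 || 0 = 0
φ -> ψ = 0 -> 0 = 4
(φ || φ) -> (φ -> ψ) = 0 -> 4 = 4
ψ -> φ = 0 -> 0 = 4
φ -> φ = 0 -> 0 = 4
(ψ -> φ) && (φ -> φ) = 4 && 4 = 4
((φ || φ) -> (φ -> ψ)) && ((ψ -> φ) && (φ -> φ)) = 4 && 4 = 4
!(((φ || φ) -> (φ -> ψ)) && ((ψ -> φ) && (φ -> φ))) = !4 = 0
This gives 0 ≠ 4.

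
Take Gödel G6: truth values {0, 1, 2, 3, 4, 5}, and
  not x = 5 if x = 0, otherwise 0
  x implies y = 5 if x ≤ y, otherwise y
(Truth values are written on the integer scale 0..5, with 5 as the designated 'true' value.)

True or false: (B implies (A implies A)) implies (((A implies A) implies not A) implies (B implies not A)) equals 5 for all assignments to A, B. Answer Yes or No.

Yes

At A = 2, B = 4, for instance:
A implies A = 2 implies 2 = 5
B implies (A implies A) = 4 implies 5 = 5
not A = not 2 = 0
(A implies A) implies not A = 5 implies 0 = 0
B implies not A = 4 implies 0 = 0
((A implies A) implies not A) implies (B implies not A) = 0 implies 0 = 5
(B implies (A implies A)) implies (((A implies A) implies not A) implies (B implies not A)) = 5 implies 5 = 5
and checking the remaining 35 assignments likewise gives ≥ 5 in every case.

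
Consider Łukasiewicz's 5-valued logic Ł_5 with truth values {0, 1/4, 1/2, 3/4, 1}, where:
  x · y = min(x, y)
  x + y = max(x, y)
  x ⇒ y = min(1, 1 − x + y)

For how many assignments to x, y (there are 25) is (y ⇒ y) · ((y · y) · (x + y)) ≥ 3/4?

value 1: 5 assignments (counts)
value 3/4: 5 assignments (counts)
value 1/2: 5 assignments
value 1/4: 5 assignments
value 0: 5 assignments
So 10 of the 25 assignments meet the threshold.

10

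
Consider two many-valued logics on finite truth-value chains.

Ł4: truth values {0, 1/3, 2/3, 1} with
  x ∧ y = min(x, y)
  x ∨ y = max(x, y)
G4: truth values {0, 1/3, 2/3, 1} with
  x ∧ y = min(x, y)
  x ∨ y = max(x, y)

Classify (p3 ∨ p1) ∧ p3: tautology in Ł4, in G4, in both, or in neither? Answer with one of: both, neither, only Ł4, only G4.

neither

In Ł4: at p1 = 0, p3 = 0 the value is 0 — not a tautology.
In G4: at p1 = 0, p3 = 0 the value is 0 — not a tautology.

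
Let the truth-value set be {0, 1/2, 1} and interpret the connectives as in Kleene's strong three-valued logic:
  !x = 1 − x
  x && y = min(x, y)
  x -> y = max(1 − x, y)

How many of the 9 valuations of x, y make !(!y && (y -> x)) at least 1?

3

x = 0, y = 0 ↦ 0  <
x = 0, y = 1/2 ↦ 1/2  <
x = 0, y = 1 ↦ 1  ≥
x = 1/2, y = 0 ↦ 0  <
x = 1/2, y = 1/2 ↦ 1/2  <
x = 1/2, y = 1 ↦ 1  ≥
x = 1, y = 0 ↦ 0  <
x = 1, y = 1/2 ↦ 1/2  <
x = 1, y = 1 ↦ 1  ≥
So 3 of the 9 assignments meet the threshold.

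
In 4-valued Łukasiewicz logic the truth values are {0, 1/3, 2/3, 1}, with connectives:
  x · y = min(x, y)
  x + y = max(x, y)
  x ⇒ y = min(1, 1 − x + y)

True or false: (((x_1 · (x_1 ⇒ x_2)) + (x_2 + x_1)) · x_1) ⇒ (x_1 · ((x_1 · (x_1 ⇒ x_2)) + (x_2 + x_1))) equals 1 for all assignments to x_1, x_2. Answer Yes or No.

Yes

x_1 = 0, x_2 = 0 ↦ 1
x_1 = 0, x_2 = 1/3 ↦ 1
x_1 = 0, x_2 = 2/3 ↦ 1
x_1 = 0, x_2 = 1 ↦ 1
x_1 = 1/3, x_2 = 0 ↦ 1
x_1 = 1/3, x_2 = 1/3 ↦ 1
x_1 = 1/3, x_2 = 2/3 ↦ 1
x_1 = 1/3, x_2 = 1 ↦ 1
x_1 = 2/3, x_2 = 0 ↦ 1
x_1 = 2/3, x_2 = 1/3 ↦ 1
x_1 = 2/3, x_2 = 2/3 ↦ 1
x_1 = 2/3, x_2 = 1 ↦ 1
x_1 = 1, x_2 = 0 ↦ 1
x_1 = 1, x_2 = 1/3 ↦ 1
x_1 = 1, x_2 = 2/3 ↦ 1
x_1 = 1, x_2 = 1 ↦ 1
Every assignment gives a value ≥ 1.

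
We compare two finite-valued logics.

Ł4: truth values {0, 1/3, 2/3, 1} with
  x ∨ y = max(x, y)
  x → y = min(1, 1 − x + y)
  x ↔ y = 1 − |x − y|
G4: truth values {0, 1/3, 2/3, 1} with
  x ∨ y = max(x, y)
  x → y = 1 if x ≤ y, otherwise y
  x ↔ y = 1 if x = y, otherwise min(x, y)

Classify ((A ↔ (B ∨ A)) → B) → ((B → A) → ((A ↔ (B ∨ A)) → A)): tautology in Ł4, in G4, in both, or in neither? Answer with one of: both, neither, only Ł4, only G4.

In Ł4: every assignment gives 1 — tautology.
In G4: every assignment gives 1 — tautology.

both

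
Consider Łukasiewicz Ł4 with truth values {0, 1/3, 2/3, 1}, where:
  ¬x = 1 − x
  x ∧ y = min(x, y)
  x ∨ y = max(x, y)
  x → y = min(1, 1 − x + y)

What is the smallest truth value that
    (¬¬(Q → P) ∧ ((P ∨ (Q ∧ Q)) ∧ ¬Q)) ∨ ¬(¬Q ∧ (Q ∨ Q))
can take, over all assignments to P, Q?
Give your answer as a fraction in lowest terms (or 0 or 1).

Take P = 0, Q = 1/3:
Q → P = 1/3 → 0 = 2/3
¬(Q → P) = ¬2/3 = 1/3
¬¬(Q → P) = ¬1/3 = 2/3
Q ∧ Q = 1/3 ∧ 1/3 = 1/3
P ∨ (Q ∧ Q) = 0 ∨ 1/3 = 1/3
¬Q = ¬1/3 = 2/3
(P ∨ (Q ∧ Q)) ∧ ¬Q = 1/3 ∧ 2/3 = 1/3
¬¬(Q → P) ∧ ((P ∨ (Q ∧ Q)) ∧ ¬Q) = 2/3 ∧ 1/3 = 1/3
¬Q = ¬1/3 = 2/3
Q ∨ Q = 1/3 ∨ 1/3 = 1/3
¬Q ∧ (Q ∨ Q) = 2/3 ∧ 1/3 = 1/3
¬(¬Q ∧ (Q ∨ Q)) = ¬1/3 = 2/3
(¬¬(Q → P) ∧ ((P ∨ (Q ∧ Q)) ∧ ¬Q)) ∨ ¬(¬Q ∧ (Q ∨ Q)) = 1/3 ∨ 2/3 = 2/3
No assignment yields a value below 2/3, so this is the minimum.

2/3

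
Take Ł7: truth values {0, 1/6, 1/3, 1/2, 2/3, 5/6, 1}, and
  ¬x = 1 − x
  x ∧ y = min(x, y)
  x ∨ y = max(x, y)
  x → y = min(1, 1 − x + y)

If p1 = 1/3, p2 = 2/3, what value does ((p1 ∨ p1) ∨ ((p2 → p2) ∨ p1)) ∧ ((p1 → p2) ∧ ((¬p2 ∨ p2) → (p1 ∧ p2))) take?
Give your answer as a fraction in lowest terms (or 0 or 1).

2/3

p1 ∨ p1 = 1/3 ∨ 1/3 = 1/3
p2 → p2 = 2/3 → 2/3 = 1
(p2 → p2) ∨ p1 = 1 ∨ 1/3 = 1
(p1 ∨ p1) ∨ ((p2 → p2) ∨ p1) = 1/3 ∨ 1 = 1
p1 → p2 = 1/3 → 2/3 = 1
¬p2 = ¬2/3 = 1/3
¬p2 ∨ p2 = 1/3 ∨ 2/3 = 2/3
p1 ∧ p2 = 1/3 ∧ 2/3 = 1/3
(¬p2 ∨ p2) → (p1 ∧ p2) = 2/3 → 1/3 = 2/3
(p1 → p2) ∧ ((¬p2 ∨ p2) → (p1 ∧ p2)) = 1 ∧ 2/3 = 2/3
((p1 ∨ p1) ∨ ((p2 → p2) ∨ p1)) ∧ ((p1 → p2) ∧ ((¬p2 ∨ p2) → (p1 ∧ p2))) = 1 ∧ 2/3 = 2/3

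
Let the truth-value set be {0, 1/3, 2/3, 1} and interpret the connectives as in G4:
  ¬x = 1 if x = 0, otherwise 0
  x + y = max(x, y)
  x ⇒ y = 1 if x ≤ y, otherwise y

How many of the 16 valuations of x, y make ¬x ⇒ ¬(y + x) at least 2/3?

13

x = 0, y = 0 ↦ 1  ≥
x = 0, y = 1/3 ↦ 0  <
x = 0, y = 2/3 ↦ 0  <
x = 0, y = 1 ↦ 0  <
x = 1/3, y = 0 ↦ 1  ≥
x = 1/3, y = 1/3 ↦ 1  ≥
x = 1/3, y = 2/3 ↦ 1  ≥
x = 1/3, y = 1 ↦ 1  ≥
x = 2/3, y = 0 ↦ 1  ≥
x = 2/3, y = 1/3 ↦ 1  ≥
x = 2/3, y = 2/3 ↦ 1  ≥
x = 2/3, y = 1 ↦ 1  ≥
x = 1, y = 0 ↦ 1  ≥
x = 1, y = 1/3 ↦ 1  ≥
x = 1, y = 2/3 ↦ 1  ≥
x = 1, y = 1 ↦ 1  ≥
So 13 of the 16 assignments meet the threshold.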